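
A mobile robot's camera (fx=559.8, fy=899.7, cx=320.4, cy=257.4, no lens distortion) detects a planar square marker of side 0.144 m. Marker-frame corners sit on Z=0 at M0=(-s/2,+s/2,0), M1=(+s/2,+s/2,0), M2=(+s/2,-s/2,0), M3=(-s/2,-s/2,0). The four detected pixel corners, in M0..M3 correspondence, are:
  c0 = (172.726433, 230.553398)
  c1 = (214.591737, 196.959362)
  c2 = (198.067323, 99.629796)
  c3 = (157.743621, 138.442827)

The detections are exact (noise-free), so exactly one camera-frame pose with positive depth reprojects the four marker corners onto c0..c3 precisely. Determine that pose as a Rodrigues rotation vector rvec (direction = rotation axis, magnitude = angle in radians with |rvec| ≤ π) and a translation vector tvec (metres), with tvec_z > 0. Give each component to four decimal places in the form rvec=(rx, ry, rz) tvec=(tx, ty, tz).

Intrinsics K: fx=559.8, fy=899.7, cx=320.4, cy=257.4
Marker side s = 0.144 m; corners in marker frame (Z=0):
  M0 = (-0.0720, +0.0720, 0)
  M1 = (+0.0720, +0.0720, 0)
  M2 = (+0.0720, -0.0720, 0)
  M3 = (-0.0720, -0.0720, 0)
Detected image corners:
  c0 = (172.726433, 230.553398) px
  c1 = (214.591737, 196.959362) px
  c2 = (198.067323, 99.629796) px
  c3 = (157.743621, 138.442827) px
Planar DLT: solve 8×8 A·h = b for H (H[2,2]=1):
  H  [+207.20394 +90.79329 +185.10377]
  H  [-321.52592 +640.70945 +166.60596]
  H  [-0.42058 -0.09928 +1.00000]
B = K⁻¹H; ‖b₁‖=0.778604, ‖b₂‖=0.778604; λ = 2/(‖b₁‖+‖b₂‖) = 1.284351, sign → tz>0 ⇒ λ=+1.284351
r₁ = λ·B[:,0] = (+0.78455,-0.30445,-0.54017); r₂ = λ·B[:,1] = (+0.28129,+0.95111,-0.12751)
r₃ = r₁×r₂ = (+0.55259,-0.05190,+0.83184); SVD([r₁ r₂ r₃]) → R = UVᵀ:
  R  [+0.78455 +0.28129 +0.55259]
  R  [-0.30445 +0.95111 -0.05190]
  R  [-0.54017 -0.12751 +0.83184]
t = (-0.31041, -0.12961, +1.28435) m
tr R = 2.567507; θ = arccos((tr R − 1)/2) = 0.670110 rad = 38.394°
axis k = ((R−Rᵀ)₃₂, (R−Rᵀ)₁₃, (R−Rᵀ)₂₁) / (2 sinθ) = (-0.060869, +0.879735, -0.471552)
rvec = θ·k = (-0.040789, +0.589519, -0.315992)

rvec=(-0.0408, 0.5895, -0.3160) tvec=(-0.3104, -0.1296, 1.2844)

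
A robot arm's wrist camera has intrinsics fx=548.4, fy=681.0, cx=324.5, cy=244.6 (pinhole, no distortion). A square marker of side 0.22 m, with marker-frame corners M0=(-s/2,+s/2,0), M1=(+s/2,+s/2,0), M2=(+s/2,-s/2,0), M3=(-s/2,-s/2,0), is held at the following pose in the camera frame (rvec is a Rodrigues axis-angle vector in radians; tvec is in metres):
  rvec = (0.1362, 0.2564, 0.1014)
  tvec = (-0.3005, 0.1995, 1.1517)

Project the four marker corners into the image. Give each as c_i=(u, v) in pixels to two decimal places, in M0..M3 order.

c0=(133.84, 412.75) c1=(226.57, 436.10) c2=(232.69, 308.46) c3=(137.09, 290.40)

Intrinsics K: fx=548.4, fy=681.0, cx=324.5, cy=244.6
Marker side s = 0.22 m; corners in marker frame (Z=0):
  M0 = (-0.1100, +0.1100, 0)
  M1 = (+0.1100, +0.1100, 0)
  M2 = (+0.1100, -0.1100, 0)
  M3 = (-0.1100, -0.1100, 0)
rvec = (0.1362, 0.2564, 0.1014), |rvec| = θ = 0.30753 rad = 17.620°
Rodrigues: sinθ=0.30270, 1−cosθ=0.04692; R = I + sinθ·[k]× + (1−cosθ)·[k]×²:
    [+0.96229 -0.08249 +0.25923]
    [+0.11713 +0.98570 -0.12117]
    [-0.24553 +0.14696 +0.95819]
t = (-0.3005, 0.1995, 1.1517) m
M0: Pc = R·M0+t = (-0.41543, +0.29504, +1.19487); u = 548.4·(-0.41543)/1.19487 + 324.5 = 133.8363, v = 681.0·(+0.29504)/1.19487 + 244.6 = 412.7547
M1: Pc = R·M1+t = (-0.20372, +0.32081, +1.14086); u = 548.4·(-0.20372)/1.14086 + 324.5 = 226.5728, v = 681.0·(+0.32081)/1.14086 + 244.6 = 436.0985
M2: Pc = R·M2+t = (-0.18557, +0.10396, +1.10853); u = 548.4·(-0.18557)/1.10853 + 324.5 = 232.6940, v = 681.0·(+0.10396)/1.10853 + 244.6 = 308.4644
M3: Pc = R·M3+t = (-0.39728, +0.07819, +1.16254); u = 548.4·(-0.39728)/1.16254 + 324.5 = 137.0940, v = 681.0·(+0.07819)/1.16254 + 244.6 = 290.4018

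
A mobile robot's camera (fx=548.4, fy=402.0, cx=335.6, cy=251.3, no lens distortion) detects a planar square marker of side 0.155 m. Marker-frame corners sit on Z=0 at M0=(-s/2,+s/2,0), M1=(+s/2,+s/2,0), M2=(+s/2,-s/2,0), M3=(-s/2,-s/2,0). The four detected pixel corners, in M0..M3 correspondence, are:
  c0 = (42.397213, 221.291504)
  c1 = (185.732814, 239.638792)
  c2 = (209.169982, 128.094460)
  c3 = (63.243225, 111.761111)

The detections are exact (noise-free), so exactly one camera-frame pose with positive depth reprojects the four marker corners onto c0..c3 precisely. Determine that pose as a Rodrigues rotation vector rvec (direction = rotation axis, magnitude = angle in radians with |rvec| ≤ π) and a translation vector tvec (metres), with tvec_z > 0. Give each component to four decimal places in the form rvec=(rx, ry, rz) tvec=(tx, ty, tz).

rvec=(0.0471, 0.0788, 0.1694) tvec=(-0.2161, -0.1057, 0.5608)

Intrinsics K: fx=548.4, fy=402.0, cx=335.6, cy=251.3
Marker side s = 0.155 m; corners in marker frame (Z=0):
  M0 = (-0.0775, +0.0775, 0)
  M1 = (+0.0775, +0.0775, 0)
  M2 = (+0.0775, -0.0775, 0)
  M3 = (-0.0775, -0.0775, 0)
Detected image corners:
  c0 = (42.397213, 221.291504) px
  c1 = (185.732814, 239.638792) px
  c2 = (209.169982, 128.094460) px
  c3 = (63.243225, 111.761111) px
Planar DLT: solve 8×8 A·h = b for H (H[2,2]=1):
  H  [+916.46272 -130.83759 +124.31148]
  H  [+88.70826 +729.77394 +175.51564]
  H  [-0.13250 +0.09530 +1.00000]
B = K⁻¹H; ‖b₁‖=1.783257, ‖b₂‖=1.783257; λ = 2/(‖b₁‖+‖b₂‖) = 0.560772, sign → tz>0 ⇒ λ=+0.560772
r₁ = λ·B[:,0] = (+0.98261,+0.17019,-0.07430); r₂ = λ·B[:,1] = (-0.16649,+0.98459,+0.05344)
r₃ = r₁×r₂ = (+0.08225,-0.04014,+0.99580); SVD([r₁ r₂ r₃]) → R = UVᵀ:
  R  [+0.98261 -0.16649 +0.08225]
  R  [+0.17019 +0.98459 -0.04014]
  R  [-0.07430 +0.05344 +0.99580]
t = (-0.21606, -0.10572, +0.56077) m
tr R = 2.963002; θ = arccos((tr R − 1)/2) = 0.192646 rad = 11.038°
axis k = ((R−Rᵀ)₃₂, (R−Rᵀ)₁₃, (R−Rᵀ)₂₁) / (2 sinθ) = (+0.244400, +0.408840, +0.879271)
rvec = θ·k = (+0.047083, +0.078761, +0.169388)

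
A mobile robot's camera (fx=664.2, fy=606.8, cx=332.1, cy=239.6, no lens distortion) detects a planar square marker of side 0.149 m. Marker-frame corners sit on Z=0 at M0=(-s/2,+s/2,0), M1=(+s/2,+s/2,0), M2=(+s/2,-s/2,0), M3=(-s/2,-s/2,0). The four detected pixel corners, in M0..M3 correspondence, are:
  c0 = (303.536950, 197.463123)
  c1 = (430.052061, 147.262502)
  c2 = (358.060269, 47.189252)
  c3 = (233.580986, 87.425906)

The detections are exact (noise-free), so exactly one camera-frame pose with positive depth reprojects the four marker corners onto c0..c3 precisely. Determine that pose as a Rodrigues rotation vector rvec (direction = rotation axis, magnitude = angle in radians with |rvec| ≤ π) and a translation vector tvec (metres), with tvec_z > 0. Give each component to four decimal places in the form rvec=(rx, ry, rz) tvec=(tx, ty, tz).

Intrinsics K: fx=664.2, fy=606.8, cx=332.1, cy=239.6
Marker side s = 0.149 m; corners in marker frame (Z=0):
  M0 = (-0.0745, +0.0745, 0)
  M1 = (+0.0745, +0.0745, 0)
  M2 = (+0.0745, -0.0745, 0)
  M3 = (-0.0745, -0.0745, 0)
Detected image corners:
  c0 = (303.536950, 197.463123) px
  c1 = (430.052061, 147.262502) px
  c2 = (358.060269, 47.189252) px
  c3 = (233.580986, 87.425906) px
Planar DLT: solve 8×8 A·h = b for H (H[2,2]=1):
  H  [+999.19051 +351.64810 +332.52763]
  H  [-245.71083 +658.70042 +117.56078]
  H  [+0.47424 -0.37708 +1.00000]
B = K⁻¹H; ‖b₁‖=1.476978, ‖b₂‖=1.476978; λ = 2/(‖b₁‖+‖b₂‖) = 0.677058, sign → tz>0 ⇒ λ=+0.677058
r₁ = λ·B[:,0] = (+0.85799,-0.40094,+0.32109); r₂ = λ·B[:,1] = (+0.48611,+0.83578,-0.25530)
r₃ = r₁×r₂ = (-0.16600,+0.37513,+0.91199); SVD([r₁ r₂ r₃]) → R = UVᵀ:
  R  [+0.85799 +0.48611 -0.16600]
  R  [-0.40094 +0.83578 +0.37513]
  R  [+0.32109 -0.25530 +0.91199]
t = (+0.00044, -0.13617, +0.67706) m
tr R = 2.605754; θ = arccos((tr R − 1)/2) = 0.638691 rad = 36.594°
axis k = ((R−Rᵀ)₃₂, (R−Rᵀ)₁₃, (R−Rᵀ)₂₁) / (2 sinθ) = (-0.528757, -0.408528, -0.743990)
rvec = θ·k = (-0.337712, -0.260923, -0.475179)

rvec=(-0.3377, -0.2609, -0.4752) tvec=(0.0004, -0.1362, 0.6771)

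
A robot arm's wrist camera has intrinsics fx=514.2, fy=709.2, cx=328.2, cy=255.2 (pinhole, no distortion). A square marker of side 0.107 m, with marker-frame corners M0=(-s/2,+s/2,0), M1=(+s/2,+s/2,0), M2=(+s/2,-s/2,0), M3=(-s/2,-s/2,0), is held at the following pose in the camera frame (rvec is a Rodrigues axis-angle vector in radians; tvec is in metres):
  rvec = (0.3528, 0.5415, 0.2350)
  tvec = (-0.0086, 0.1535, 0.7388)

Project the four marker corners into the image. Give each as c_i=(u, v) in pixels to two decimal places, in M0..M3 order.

Intrinsics K: fx=514.2, fy=709.2, cx=328.2, cy=255.2
Marker side s = 0.107 m; corners in marker frame (Z=0):
  M0 = (-0.0535, +0.0535, 0)
  M1 = (+0.0535, +0.0535, 0)
  M2 = (+0.0535, -0.0535, 0)
  M3 = (-0.0535, -0.0535, 0)
rvec = (0.3528, 0.5415, 0.2350), |rvec| = θ = 0.68769 rad = 39.402°
Rodrigues: sinθ=0.63475, 1−cosθ=0.22728; R = I + sinθ·[k]× + (1−cosθ)·[k]×²:
    [+0.83254 -0.12510 +0.53966]
    [+0.30873 +0.91364 -0.26448]
    [-0.45997 +0.38680 +0.79926]
t = (-0.0086, 0.1535, 0.7388) m
M0: Pc = R·M0+t = (-0.05983, +0.18586, +0.78410); u = 514.2·(-0.05983)/0.78410 + 328.2 = 288.9625, v = 709.2·(+0.18586)/0.78410 + 255.2 = 423.3081
M1: Pc = R·M1+t = (+0.02925, +0.21890, +0.73489); u = 514.2·(+0.02925)/0.73489 + 328.2 = 348.6649, v = 709.2·(+0.21890)/0.73489 + 255.2 = 466.4457
M2: Pc = R·M2+t = (+0.04263, +0.12114, +0.69350); u = 514.2·(+0.04263)/0.69350 + 328.2 = 359.8108, v = 709.2·(+0.12114)/0.69350 + 255.2 = 379.0799
M3: Pc = R·M3+t = (-0.04645, +0.08810, +0.74271); u = 514.2·(-0.04645)/0.74271 + 328.2 = 296.0429, v = 709.2·(+0.08810)/0.74271 + 255.2 = 339.3279

c0=(288.96, 423.31) c1=(348.66, 466.45) c2=(359.81, 379.08) c3=(296.04, 339.33)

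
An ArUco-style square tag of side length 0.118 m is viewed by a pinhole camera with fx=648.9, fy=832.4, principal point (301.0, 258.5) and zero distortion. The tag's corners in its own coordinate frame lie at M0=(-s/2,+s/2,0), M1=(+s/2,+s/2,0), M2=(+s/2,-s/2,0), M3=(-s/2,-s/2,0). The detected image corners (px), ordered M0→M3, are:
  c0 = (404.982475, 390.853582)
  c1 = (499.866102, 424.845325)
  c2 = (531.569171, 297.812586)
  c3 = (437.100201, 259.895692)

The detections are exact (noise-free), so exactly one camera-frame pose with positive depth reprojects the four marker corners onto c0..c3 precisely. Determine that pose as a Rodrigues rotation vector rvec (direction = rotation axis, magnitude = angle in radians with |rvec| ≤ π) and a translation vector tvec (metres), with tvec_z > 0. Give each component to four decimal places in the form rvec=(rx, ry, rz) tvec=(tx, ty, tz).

Intrinsics K: fx=648.9, fy=832.4, cx=301.0, cy=258.5
Marker side s = 0.118 m; corners in marker frame (Z=0):
  M0 = (-0.0590, +0.0590, 0)
  M1 = (+0.0590, +0.0590, 0)
  M2 = (+0.0590, -0.0590, 0)
  M3 = (-0.0590, -0.0590, 0)
Detected image corners:
  c0 = (404.982475, 390.853582) px
  c1 = (499.866102, 424.845325) px
  c2 = (531.569171, 297.812586) px
  c3 = (437.100201, 259.895692) px
Planar DLT: solve 8×8 A·h = b for H (H[2,2]=1):
  H  [+917.18434 -249.08035 +469.02142]
  H  [+388.83654 +1108.56992 +343.78507]
  H  [+0.24518 +0.04552 +1.00000]
B = K⁻¹H; ‖b₁‖=1.379218, ‖b₂‖=1.379218; λ = 2/(‖b₁‖+‖b₂‖) = 0.725049, sign → tz>0 ⇒ λ=+0.725049
r₁ = λ·B[:,0] = (+0.94236,+0.28348,+0.17777); r₂ = λ·B[:,1] = (-0.29362,+0.95535,+0.03301)
r₃ = r₁×r₂ = (-0.16048,-0.08330,+0.98352); SVD([r₁ r₂ r₃]) → R = UVᵀ:
  R  [+0.94236 -0.29362 -0.16048]
  R  [+0.28348 +0.95535 -0.08330]
  R  [+0.17777 +0.03301 +0.98352]
t = (+0.18774, +0.07429, +0.72505) m
tr R = 2.881227; θ = arccos((tr R − 1)/2) = 0.346363 rad = 19.845°
axis k = ((R−Rᵀ)₃₂, (R−Rᵀ)₁₃, (R−Rᵀ)₂₁) / (2 sinθ) = (+0.171298, -0.498181, +0.849984)
rvec = θ·k = (+0.059331, -0.172551, +0.294403)

rvec=(0.0593, -0.1726, 0.2944) tvec=(0.1877, 0.0743, 0.7250)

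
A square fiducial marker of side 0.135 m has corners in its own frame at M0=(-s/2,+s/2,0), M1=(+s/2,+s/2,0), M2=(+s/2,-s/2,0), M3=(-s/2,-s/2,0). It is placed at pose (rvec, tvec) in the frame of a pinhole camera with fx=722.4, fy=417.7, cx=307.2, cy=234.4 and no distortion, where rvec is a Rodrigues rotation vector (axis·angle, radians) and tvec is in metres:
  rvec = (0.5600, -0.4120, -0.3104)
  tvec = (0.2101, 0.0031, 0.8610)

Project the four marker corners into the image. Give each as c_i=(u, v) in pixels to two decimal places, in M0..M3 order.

Intrinsics K: fx=722.4, fy=417.7, cx=307.2, cy=234.4
Marker side s = 0.135 m; corners in marker frame (Z=0):
  M0 = (-0.0675, +0.0675, 0)
  M1 = (+0.0675, +0.0675, 0)
  M2 = (+0.0675, -0.0675, 0)
  M3 = (-0.0675, -0.0675, 0)
rvec = (0.5600, -0.4120, -0.3104), |rvec| = θ = 0.76138 rad = 43.624°
Rodrigues: sinθ=0.68992, 1−cosθ=0.27611; R = I + sinθ·[k]× + (1−cosθ)·[k]×²:
    [+0.87326 +0.17137 -0.45613]
    [-0.39116 +0.80474 -0.44653]
    [+0.29054 +0.56835 +0.76978]
t = (0.2101, 0.0031, 0.8610) m
M0: Pc = R·M0+t = (+0.16272, +0.08382, +0.87975); u = 722.4·(+0.16272)/0.87975 + 307.2 = 440.8182, v = 417.7·(+0.08382)/0.87975 + 234.4 = 274.1987
M1: Pc = R·M1+t = (+0.28061, +0.03102, +0.91898); u = 722.4·(+0.28061)/0.91898 + 307.2 = 527.7876, v = 417.7·(+0.03102)/0.91898 + 234.4 = 248.4978
M2: Pc = R·M2+t = (+0.25748, -0.07762, +0.84225); u = 722.4·(+0.25748)/0.84225 + 307.2 = 528.0395, v = 417.7·(-0.07762)/0.84225 + 234.4 = 195.9039
M3: Pc = R·M3+t = (+0.13959, -0.02482, +0.80302); u = 722.4·(+0.13959)/0.80302 + 307.2 = 432.7726, v = 417.7·(-0.02482)/0.80302 + 234.4 = 221.4915

c0=(440.82, 274.20) c1=(527.79, 248.50) c2=(528.04, 195.90) c3=(432.77, 221.49)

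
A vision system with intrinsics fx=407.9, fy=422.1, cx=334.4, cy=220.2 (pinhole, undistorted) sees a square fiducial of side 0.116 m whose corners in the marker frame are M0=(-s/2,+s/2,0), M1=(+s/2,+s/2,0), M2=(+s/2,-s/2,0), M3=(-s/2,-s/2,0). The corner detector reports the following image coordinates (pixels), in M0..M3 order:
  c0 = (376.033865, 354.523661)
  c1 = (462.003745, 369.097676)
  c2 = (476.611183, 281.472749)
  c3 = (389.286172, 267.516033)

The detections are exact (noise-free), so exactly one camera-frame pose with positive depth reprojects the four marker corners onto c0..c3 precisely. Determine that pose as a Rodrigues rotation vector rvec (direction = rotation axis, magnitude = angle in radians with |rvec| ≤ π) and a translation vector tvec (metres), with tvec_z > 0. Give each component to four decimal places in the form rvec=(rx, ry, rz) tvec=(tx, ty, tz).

rvec=(0.0631, 0.0489, 0.1477) tvec=(0.1220, 0.1268, 0.5449)

Intrinsics K: fx=407.9, fy=422.1, cx=334.4, cy=220.2
Marker side s = 0.116 m; corners in marker frame (Z=0):
  M0 = (-0.0580, +0.0580, 0)
  M1 = (+0.0580, +0.0580, 0)
  M2 = (+0.0580, -0.0580, 0)
  M3 = (-0.0580, -0.0580, 0)
Detected image corners:
  c0 = (376.033865, 354.523661) px
  c1 = (462.003745, 369.097676) px
  c2 = (476.611183, 281.472749) px
  c3 = (389.286172, 267.516033) px
Planar DLT: solve 8×8 A·h = b for H (H[2,2]=1):
  H  [+712.47907 -68.16165 +425.73137]
  H  [+97.27375 +791.47343 +318.42757]
  H  [-0.08085 +0.12183 +1.00000]
B = K⁻¹H; ‖b₁‖=1.835147, ‖b₂‖=1.835147; λ = 2/(‖b₁‖+‖b₂‖) = 0.544916, sign → tz>0 ⇒ λ=+0.544916
r₁ = λ·B[:,0] = (+0.98792,+0.14856,-0.04406); r₂ = λ·B[:,1] = (-0.14548,+0.98713,+0.06639)
r₃ = r₁×r₂ = (+0.05335,-0.05917,+0.99682); SVD([r₁ r₂ r₃]) → R = UVᵀ:
  R  [+0.98792 -0.14548 +0.05335]
  R  [+0.14856 +0.98713 -0.05917]
  R  [-0.04406 +0.06639 +0.99682]
t = (+0.12201, +0.12681, +0.54492) m
tr R = 2.971874; θ = arccos((tr R − 1)/2) = 0.167905 rad = 9.620°
axis k = ((R−Rᵀ)₃₂, (R−Rᵀ)₁₃, (R−Rᵀ)₂₁) / (2 sinθ) = (+0.375661, +0.291433, +0.879742)
rvec = θ·k = (+0.063075, +0.048933, +0.147713)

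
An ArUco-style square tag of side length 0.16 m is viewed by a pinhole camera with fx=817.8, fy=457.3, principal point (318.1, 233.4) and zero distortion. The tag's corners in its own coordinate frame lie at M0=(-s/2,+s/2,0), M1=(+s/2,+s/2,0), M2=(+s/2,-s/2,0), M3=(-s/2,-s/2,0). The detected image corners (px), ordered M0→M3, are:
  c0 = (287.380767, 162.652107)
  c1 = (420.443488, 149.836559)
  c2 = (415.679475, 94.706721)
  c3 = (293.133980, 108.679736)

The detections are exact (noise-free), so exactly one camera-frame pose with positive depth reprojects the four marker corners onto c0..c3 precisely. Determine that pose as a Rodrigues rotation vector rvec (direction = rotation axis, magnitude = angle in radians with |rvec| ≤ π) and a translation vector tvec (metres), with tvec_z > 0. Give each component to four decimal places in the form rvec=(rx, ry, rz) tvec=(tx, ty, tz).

Intrinsics K: fx=817.8, fy=457.3, cx=318.1, cy=233.4
Marker side s = 0.16 m; corners in marker frame (Z=0):
  M0 = (-0.0800, +0.0800, 0)
  M1 = (+0.0800, +0.0800, 0)
  M2 = (+0.0800, -0.0800, 0)
  M3 = (-0.0800, -0.0800, 0)
Detected image corners:
  c0 = (287.380767, 162.652107) px
  c1 = (420.443488, 149.836559) px
  c2 = (415.679475, 94.706721) px
  c3 = (293.133980, 108.679736) px
Planar DLT: solve 8×8 A·h = b for H (H[2,2]=1):
  H  [+705.64240 -186.28033 +352.84484]
  H  [-117.28487 +274.40839 +127.98316]
  H  [-0.25914 -0.51533 +1.00000]
B = K⁻¹H; ‖b₁‖=1.005590, ‖b₂‖=1.005590; λ = 2/(‖b₁‖+‖b₂‖) = 0.994441, sign → tz>0 ⇒ λ=+0.994441
r₁ = λ·B[:,0] = (+0.95830,-0.12352,-0.25770); r₂ = λ·B[:,1] = (-0.02718,+0.85828,-0.51246)
r₃ = r₁×r₂ = (+0.28448,+0.49810,+0.81913); SVD([r₁ r₂ r₃]) → R = UVᵀ:
  R  [+0.95830 -0.02718 +0.28448]
  R  [-0.12352 +0.85828 +0.49810]
  R  [-0.25770 -0.51246 +0.81913]
t = (+0.04225, -0.22924, +0.99444) m
tr R = 2.635705; θ = arccos((tr R − 1)/2) = 0.613127 rad = 35.130°
axis k = ((R−Rᵀ)₃₂, (R−Rᵀ)₁₃, (R−Rᵀ)₂₁) / (2 sinθ) = (-0.878092, +0.471113, -0.083707)
rvec = θ·k = (-0.538382, +0.288852, -0.051323)

rvec=(-0.5384, 0.2889, -0.0513) tvec=(0.0422, -0.2292, 0.9944)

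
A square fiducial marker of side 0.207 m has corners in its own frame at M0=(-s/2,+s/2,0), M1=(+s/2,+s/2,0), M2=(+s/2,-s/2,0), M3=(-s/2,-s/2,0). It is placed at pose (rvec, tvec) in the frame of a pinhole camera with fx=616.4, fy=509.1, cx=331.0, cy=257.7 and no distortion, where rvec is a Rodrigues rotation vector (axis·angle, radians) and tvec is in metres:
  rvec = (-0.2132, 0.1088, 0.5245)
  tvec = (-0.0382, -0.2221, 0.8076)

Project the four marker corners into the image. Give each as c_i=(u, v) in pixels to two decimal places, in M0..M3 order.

c0=(193.51, 140.90) c1=(329.69, 202.02) c2=(409.72, 94.58) c3=(276.26, 40.22)

Intrinsics K: fx=616.4, fy=509.1, cx=331.0, cy=257.7
Marker side s = 0.207 m; corners in marker frame (Z=0):
  M0 = (-0.1035, +0.1035, 0)
  M1 = (+0.1035, +0.1035, 0)
  M2 = (+0.1035, -0.1035, 0)
  M3 = (-0.1035, -0.1035, 0)
rvec = (-0.2132, 0.1088, 0.5245), |rvec| = θ = 0.57653 rad = 33.033°
Rodrigues: sinθ=0.54512, 1−cosθ=0.16164; R = I + sinθ·[k]× + (1−cosθ)·[k]×²:
    [+0.86046 -0.50720 +0.04849]
    [+0.48464 +0.84411 +0.22933]
    [-0.15725 -0.17383 +0.97214]
t = (-0.0382, -0.2221, 0.8076) m
M0: Pc = R·M0+t = (-0.17975, -0.18489, +0.80588); u = 616.4·(-0.17975)/0.80588 + 331.0 = 193.5113, v = 509.1·(-0.18489)/0.80588 + 257.7 = 140.8967
M1: Pc = R·M1+t = (-0.00164, -0.08457, +0.77333); u = 616.4·(-0.00164)/0.77333 + 331.0 = 329.6946, v = 509.1·(-0.08457)/0.77333 + 257.7 = 202.0234
M2: Pc = R·M2+t = (+0.10335, -0.25931, +0.80932); u = 616.4·(+0.10335)/0.80932 + 331.0 = 409.7170, v = 509.1·(-0.25931)/0.80932 + 257.7 = 94.5841
M3: Pc = R·M3+t = (-0.07476, -0.35963, +0.84187); u = 616.4·(-0.07476)/0.84187 + 331.0 = 276.2604, v = 509.1·(-0.35963)/0.84187 + 257.7 = 40.2243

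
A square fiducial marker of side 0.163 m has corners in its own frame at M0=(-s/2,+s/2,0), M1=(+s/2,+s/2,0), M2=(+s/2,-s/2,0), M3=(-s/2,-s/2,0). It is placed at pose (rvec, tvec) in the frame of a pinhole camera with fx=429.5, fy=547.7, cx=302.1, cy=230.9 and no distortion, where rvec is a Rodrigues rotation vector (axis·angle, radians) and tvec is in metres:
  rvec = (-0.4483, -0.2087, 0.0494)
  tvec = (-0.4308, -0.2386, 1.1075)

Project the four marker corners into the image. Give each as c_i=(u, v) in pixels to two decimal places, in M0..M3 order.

c0=(94.55, 141.32) c1=(163.37, 151.51) c2=(171.96, 86.99) c3=(107.70, 75.66)

Intrinsics K: fx=429.5, fy=547.7, cx=302.1, cy=230.9
Marker side s = 0.163 m; corners in marker frame (Z=0):
  M0 = (-0.0815, +0.0815, 0)
  M1 = (+0.0815, +0.0815, 0)
  M2 = (+0.0815, -0.0815, 0)
  M3 = (-0.0815, -0.0815, 0)
rvec = (-0.4483, -0.2087, 0.0494), |rvec| = θ = 0.49696 rad = 28.474°
Rodrigues: sinθ=0.47676, 1−cosθ=0.12096; R = I + sinθ·[k]× + (1−cosθ)·[k]×²:
    [+0.97747 -0.00157 -0.21106]
    [+0.09322 +0.90037 +0.42502]
    [+0.18937 -0.43512 +0.88023]
t = (-0.4308, -0.2386, 1.1075) m
M0: Pc = R·M0+t = (-0.51059, -0.17282, +1.05660); u = 429.5·(-0.51059)/1.05660 + 302.1 = 94.5491, v = 547.7·(-0.17282)/1.05660 + 230.9 = 141.3187
M1: Pc = R·M1+t = (-0.35126, -0.15762, +1.08747); u = 429.5·(-0.35126)/1.08747 + 302.1 = 163.3673, v = 547.7·(-0.15762)/1.08747 + 230.9 = 151.5140
M2: Pc = R·M2+t = (-0.35101, -0.30438, +1.15840); u = 429.5·(-0.35101)/1.15840 + 302.1 = 171.9562, v = 547.7·(-0.30438)/1.15840 + 230.9 = 86.9850
M3: Pc = R·M3+t = (-0.51034, -0.31958, +1.12753); u = 429.5·(-0.51034)/1.12753 + 302.1 = 107.7020, v = 547.7·(-0.31958)/1.12753 + 230.9 = 75.6646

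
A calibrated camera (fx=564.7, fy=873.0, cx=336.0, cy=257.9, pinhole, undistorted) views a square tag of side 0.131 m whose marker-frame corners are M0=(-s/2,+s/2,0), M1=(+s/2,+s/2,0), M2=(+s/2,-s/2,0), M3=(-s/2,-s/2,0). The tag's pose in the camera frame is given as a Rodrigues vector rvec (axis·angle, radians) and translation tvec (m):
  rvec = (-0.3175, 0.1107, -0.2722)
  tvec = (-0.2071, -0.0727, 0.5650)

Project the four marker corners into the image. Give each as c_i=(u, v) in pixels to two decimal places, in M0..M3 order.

Intrinsics K: fx=564.7, fy=873.0, cx=336.0, cy=257.9
Marker side s = 0.131 m; corners in marker frame (Z=0):
  M0 = (-0.0655, +0.0655, 0)
  M1 = (+0.0655, +0.0655, 0)
  M2 = (+0.0655, -0.0655, 0)
  M3 = (-0.0655, -0.0655, 0)
rvec = (-0.3175, 0.1107, -0.2722), |rvec| = θ = 0.43261 rad = 24.787°
Rodrigues: sinθ=0.41924, 1−cosθ=0.09213; R = I + sinθ·[k]× + (1−cosθ)·[k]×²:
    [+0.95750 +0.24649 +0.14982]
    [-0.28109 +0.91391 +0.29286]
    [-0.06474 -0.32252 +0.94435]
t = (-0.2071, -0.0727, 0.5650) m
M0: Pc = R·M0+t = (-0.25367, +0.00557, +0.54812); u = 564.7·(-0.25367)/0.54812 + 336.0 = 74.6534, v = 873.0·(+0.00557)/0.54812 + 257.9 = 266.7750
M1: Pc = R·M1+t = (-0.12824, -0.03125, +0.53963); u = 564.7·(-0.12824)/0.53963 + 336.0 = 201.8043, v = 873.0·(-0.03125)/0.53963 + 257.9 = 207.3441
M2: Pc = R·M2+t = (-0.16053, -0.15097, +0.58188); u = 564.7·(-0.16053)/0.58188 + 336.0 = 180.2120, v = 873.0·(-0.15097)/0.58188 + 257.9 = 31.3969
M3: Pc = R·M3+t = (-0.28596, -0.11415, +0.59037); u = 564.7·(-0.28596)/0.59037 + 336.0 = 62.4709, v = 873.0·(-0.11415)/0.59037 + 257.9 = 89.1021

c0=(74.65, 266.78) c1=(201.80, 207.34) c2=(180.21, 31.40) c3=(62.47, 89.10)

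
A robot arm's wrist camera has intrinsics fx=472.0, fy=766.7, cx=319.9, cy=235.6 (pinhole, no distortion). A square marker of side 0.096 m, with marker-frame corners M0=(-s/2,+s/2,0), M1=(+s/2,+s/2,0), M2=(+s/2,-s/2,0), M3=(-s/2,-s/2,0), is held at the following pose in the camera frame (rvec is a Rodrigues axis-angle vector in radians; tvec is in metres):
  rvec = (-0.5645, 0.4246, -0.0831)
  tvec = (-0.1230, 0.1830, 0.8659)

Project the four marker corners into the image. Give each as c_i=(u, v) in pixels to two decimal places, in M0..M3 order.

Intrinsics K: fx=472.0, fy=766.7, cx=319.9, cy=235.6
Marker side s = 0.096 m; corners in marker frame (Z=0):
  M0 = (-0.0480, +0.0480, 0)
  M1 = (+0.0480, +0.0480, 0)
  M2 = (+0.0480, -0.0480, 0)
  M3 = (-0.0480, -0.0480, 0)
rvec = (-0.5645, 0.4246, -0.0831), |rvec| = θ = 0.71123 rad = 40.751°
Rodrigues: sinθ=0.65277, 1−cosθ=0.24244; R = I + sinθ·[k]× + (1−cosθ)·[k]×²:
    [+0.91028 -0.03861 +0.41218]
    [-0.19114 +0.84396 +0.50119]
    [-0.36721 -0.53501 +0.76087]
t = (-0.1230, 0.1830, 0.8659) m
M0: Pc = R·M0+t = (-0.16855, +0.23269, +0.85785); u = 472.0·(-0.16855)/0.85785 + 319.9 = 227.1630, v = 766.7·(+0.23269)/0.85785 + 235.6 = 443.5625
M1: Pc = R·M1+t = (-0.08116, +0.21434, +0.82259); u = 472.0·(-0.08116)/0.82259 + 319.9 = 273.3311, v = 766.7·(+0.21434)/0.82259 + 235.6 = 435.3717
M2: Pc = R·M2+t = (-0.07745, +0.13331, +0.87395); u = 472.0·(-0.07745)/0.87395 + 319.9 = 278.0695, v = 766.7·(+0.13331)/0.87395 + 235.6 = 352.5540
M3: Pc = R·M3+t = (-0.16484, +0.15166, +0.90921); u = 472.0·(-0.16484)/0.90921 + 319.9 = 234.3257, v = 766.7·(+0.15166)/0.90921 + 235.6 = 363.4931

c0=(227.16, 443.56) c1=(273.33, 435.37) c2=(278.07, 352.55) c3=(234.33, 363.49)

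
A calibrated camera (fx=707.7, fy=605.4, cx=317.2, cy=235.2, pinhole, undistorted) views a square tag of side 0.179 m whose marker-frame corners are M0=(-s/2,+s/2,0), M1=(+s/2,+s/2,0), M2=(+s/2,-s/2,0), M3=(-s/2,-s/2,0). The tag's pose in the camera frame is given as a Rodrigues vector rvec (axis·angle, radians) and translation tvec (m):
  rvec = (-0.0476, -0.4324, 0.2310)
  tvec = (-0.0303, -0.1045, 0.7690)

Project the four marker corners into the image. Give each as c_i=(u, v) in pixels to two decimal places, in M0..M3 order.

c0=(191.85, 203.26) c1=(343.58, 237.72) c2=(375.97, 108.19) c3=(230.92, 61.69)

Intrinsics K: fx=707.7, fy=605.4, cx=317.2, cy=235.2
Marker side s = 0.179 m; corners in marker frame (Z=0):
  M0 = (-0.0895, +0.0895, 0)
  M1 = (+0.0895, +0.0895, 0)
  M2 = (+0.0895, -0.0895, 0)
  M3 = (-0.0895, -0.0895, 0)
rvec = (-0.0476, -0.4324, 0.2310), |rvec| = θ = 0.49254 rad = 28.221°
Rodrigues: sinθ=0.47287, 1−cosθ=0.11887; R = I + sinθ·[k]× + (1−cosθ)·[k]×²:
    [+0.88224 -0.21169 -0.42052]
    [+0.23186 +0.97274 -0.00324]
    [+0.40974 -0.09464 +0.90728]
t = (-0.0303, -0.1045, 0.7690) m
M0: Pc = R·M0+t = (-0.12821, -0.03819, +0.72386); u = 707.7·(-0.12821)/0.72386 + 317.2 = 191.8549, v = 605.4·(-0.03819)/0.72386 + 235.2 = 203.2592
M1: Pc = R·M1+t = (+0.02971, +0.00331, +0.79720); u = 707.7·(+0.02971)/0.79720 + 317.2 = 343.5787, v = 605.4·(+0.00331)/0.79720 + 235.2 = 237.7150
M2: Pc = R·M2+t = (+0.06761, -0.17081, +0.81414); u = 707.7·(+0.06761)/0.81414 + 317.2 = 375.9679, v = 605.4·(-0.17081)/0.81414 + 235.2 = 108.1853
M3: Pc = R·M3+t = (-0.09031, -0.21231, +0.74080); u = 707.7·(-0.09031)/0.74080 + 317.2 = 230.9204, v = 605.4·(-0.21231)/0.74080 + 235.2 = 61.6932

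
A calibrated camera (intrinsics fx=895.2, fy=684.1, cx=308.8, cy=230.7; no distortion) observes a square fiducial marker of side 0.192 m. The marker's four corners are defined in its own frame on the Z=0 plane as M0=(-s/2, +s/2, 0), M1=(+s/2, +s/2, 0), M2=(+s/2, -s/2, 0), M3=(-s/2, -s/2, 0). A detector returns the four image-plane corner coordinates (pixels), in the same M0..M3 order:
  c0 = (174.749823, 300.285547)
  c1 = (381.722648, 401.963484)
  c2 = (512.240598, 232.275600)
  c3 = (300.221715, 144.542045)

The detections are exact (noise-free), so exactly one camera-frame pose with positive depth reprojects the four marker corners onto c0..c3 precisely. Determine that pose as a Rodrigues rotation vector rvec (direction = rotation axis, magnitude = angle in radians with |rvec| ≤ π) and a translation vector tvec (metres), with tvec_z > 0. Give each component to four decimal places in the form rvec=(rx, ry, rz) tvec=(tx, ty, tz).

Intrinsics K: fx=895.2, fy=684.1, cx=308.8, cy=230.7
Marker side s = 0.192 m; corners in marker frame (Z=0):
  M0 = (-0.0960, +0.0960, 0)
  M1 = (+0.0960, +0.0960, 0)
  M2 = (+0.0960, -0.0960, 0)
  M3 = (-0.0960, -0.0960, 0)
Detected image corners:
  c0 = (174.749823, 300.285547) px
  c1 = (381.722648, 401.963484) px
  c2 = (512.240598, 232.275600) px
  c3 = (300.221715, 144.542045) px
Planar DLT: solve 8×8 A·h = b for H (H[2,2]=1):
  H  [+960.14435 -703.33123 +339.04846]
  H  [+389.52714 +816.83920 +267.17667]
  H  [-0.38312 -0.10862 +1.00000]
B = K⁻¹H; ‖b₁‖=1.444348, ‖b₂‖=1.444348; λ = 2/(‖b₁‖+‖b₂‖) = 0.692354, sign → tz>0 ⇒ λ=+0.692354
r₁ = λ·B[:,0] = (+0.83408,+0.48368,-0.26526); r₂ = λ·B[:,1] = (-0.51802,+0.85206,-0.07521)
r₃ = r₁×r₂ = (+0.18964,+0.20013,+0.96124); SVD([r₁ r₂ r₃]) → R = UVᵀ:
  R  [+0.83408 -0.51802 +0.18964]
  R  [+0.48368 +0.85206 +0.20013]
  R  [-0.26526 -0.07521 +0.96124]
t = (+0.02339, +0.03692, +0.69235) m
tr R = 2.647380; θ = arccos((tr R − 1)/2) = 0.602908 rad = 34.544°
axis k = ((R−Rᵀ)₃₂, (R−Rᵀ)₁₃, (R−Rᵀ)₂₁) / (2 sinθ) = (-0.242787, +0.401111, +0.883269)
rvec = θ·k = (-0.146378, +0.241833, +0.532530)

rvec=(-0.1464, 0.2418, 0.5325) tvec=(0.0234, 0.0369, 0.6924)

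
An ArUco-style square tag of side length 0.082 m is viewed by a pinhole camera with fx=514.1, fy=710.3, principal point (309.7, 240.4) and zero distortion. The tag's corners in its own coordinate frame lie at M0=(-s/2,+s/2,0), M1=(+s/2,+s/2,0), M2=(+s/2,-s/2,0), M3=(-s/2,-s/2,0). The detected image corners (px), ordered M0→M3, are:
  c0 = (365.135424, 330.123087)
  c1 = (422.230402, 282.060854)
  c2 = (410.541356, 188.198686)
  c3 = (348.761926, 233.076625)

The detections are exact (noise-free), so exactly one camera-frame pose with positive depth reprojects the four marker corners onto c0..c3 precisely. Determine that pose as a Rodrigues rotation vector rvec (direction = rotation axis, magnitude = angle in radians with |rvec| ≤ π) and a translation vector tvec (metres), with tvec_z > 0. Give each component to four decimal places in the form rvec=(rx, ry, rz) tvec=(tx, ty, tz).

rvec=(0.3532, -0.5207, -0.3555) tvec=(0.0807, 0.0140, 0.5308)

Intrinsics K: fx=514.1, fy=710.3, cx=309.7, cy=240.4
Marker side s = 0.082 m; corners in marker frame (Z=0):
  M0 = (-0.0410, +0.0410, 0)
  M1 = (+0.0410, +0.0410, 0)
  M2 = (+0.0410, -0.0410, 0)
  M3 = (-0.0410, -0.0410, 0)
Detected image corners:
  c0 = (365.135424, 330.123087) px
  c1 = (422.230402, 282.060854) px
  c2 = (410.541356, 188.198686) px
  c3 = (348.761926, 233.076625) px
Planar DLT: solve 8×8 A·h = b for H (H[2,2]=1):
  H  [+1027.30160 +470.22023 +387.84643]
  H  [-364.62158 +1363.92494 +259.13575]
  H  [+0.78457 +0.77593 +1.00000]
B = K⁻¹H; ‖b₁‖=1.884065, ‖b₂‖=1.884065; λ = 2/(‖b₁‖+‖b₂‖) = 0.530767, sign → tz>0 ⇒ λ=+0.530767
r₁ = λ·B[:,0] = (+0.80975,-0.41340,+0.41642); r₂ = λ·B[:,1] = (+0.23737,+0.87980,+0.41184)
r₃ = r₁×r₂ = (-0.53662,-0.23464,+0.81054); SVD([r₁ r₂ r₃]) → R = UVᵀ:
  R  [+0.80975 +0.23737 -0.53662]
  R  [-0.41340 +0.87980 -0.23464]
  R  [+0.41642 +0.41184 +0.81054]
t = (+0.08068, +0.01400, +0.53077) m
tr R = 2.500093; θ = arccos((tr R − 1)/2) = 0.722664 rad = 41.406°
axis k = ((R−Rᵀ)₃₂, (R−Rᵀ)₁₃, (R−Rᵀ)₂₁) / (2 sinθ) = (+0.488729, -0.720490, -0.491973)
rvec = θ·k = (+0.353187, -0.520673, -0.355532)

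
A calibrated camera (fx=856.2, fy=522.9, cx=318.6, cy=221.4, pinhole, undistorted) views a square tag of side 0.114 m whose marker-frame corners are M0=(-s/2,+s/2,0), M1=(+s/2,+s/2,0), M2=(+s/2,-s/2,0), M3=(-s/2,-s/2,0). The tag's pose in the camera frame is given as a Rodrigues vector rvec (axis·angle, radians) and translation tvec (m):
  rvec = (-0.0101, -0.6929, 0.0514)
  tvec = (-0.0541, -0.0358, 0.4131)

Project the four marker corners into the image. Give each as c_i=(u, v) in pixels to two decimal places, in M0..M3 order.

Intrinsics K: fx=856.2, fy=522.9, cx=318.6, cy=221.4
Marker side s = 0.114 m; corners in marker frame (Z=0):
  M0 = (-0.0570, +0.0570, 0)
  M1 = (+0.0570, +0.0570, 0)
  M2 = (+0.0570, -0.0570, 0)
  M3 = (-0.0570, -0.0570, 0)
rvec = (-0.0101, -0.6929, 0.0514), |rvec| = θ = 0.69488 rad = 39.814°
Rodrigues: sinθ=0.64029, 1−cosθ=0.23187; R = I + sinθ·[k]× + (1−cosθ)·[k]×²:
    [+0.76818 -0.04400 -0.63872]
    [+0.05072 +0.99868 -0.00780]
    [+0.63822 -0.02641 +0.76940]
t = (-0.0541, -0.0358, 0.4131) m
M0: Pc = R·M0+t = (-0.10039, +0.01823, +0.37522); u = 856.2·(-0.10039)/0.37522 + 318.6 = 89.5115, v = 522.9·(+0.01823)/0.37522 + 221.4 = 246.8104
M1: Pc = R·M1+t = (-0.01282, +0.02402, +0.44797); u = 856.2·(-0.01282)/0.44797 + 318.6 = 294.0941, v = 522.9·(+0.02402)/0.44797 + 221.4 = 249.4330
M2: Pc = R·M2+t = (-0.00781, -0.08983, +0.45098); u = 856.2·(-0.00781)/0.45098 + 318.6 = 303.7810, v = 522.9·(-0.08983)/0.45098 + 221.4 = 117.2410
M3: Pc = R·M3+t = (-0.09538, -0.09562, +0.37823); u = 856.2·(-0.09538)/0.37823 + 318.6 = 102.6903, v = 522.9·(-0.09562)/0.37823 + 221.4 = 89.2104

c0=(89.51, 246.81) c1=(294.09, 249.43) c2=(303.78, 117.24) c3=(102.69, 89.21)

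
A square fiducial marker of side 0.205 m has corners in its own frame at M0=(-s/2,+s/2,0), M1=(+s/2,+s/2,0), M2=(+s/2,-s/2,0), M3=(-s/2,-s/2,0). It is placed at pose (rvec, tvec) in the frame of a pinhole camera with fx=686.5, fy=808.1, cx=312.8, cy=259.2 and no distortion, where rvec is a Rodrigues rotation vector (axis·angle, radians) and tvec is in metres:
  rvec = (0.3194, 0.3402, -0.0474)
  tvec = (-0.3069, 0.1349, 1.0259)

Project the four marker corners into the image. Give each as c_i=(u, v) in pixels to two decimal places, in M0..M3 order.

c0=(65.31, 430.57) c1=(178.37, 443.34) c2=(155.26, 291.52) c3=(37.00, 288.13)

Intrinsics K: fx=686.5, fy=808.1, cx=312.8, cy=259.2
Marker side s = 0.205 m; corners in marker frame (Z=0):
  M0 = (-0.1025, +0.1025, 0)
  M1 = (+0.1025, +0.1025, 0)
  M2 = (+0.1025, -0.1025, 0)
  M3 = (-0.1025, -0.1025, 0)
rvec = (0.3194, 0.3402, -0.0474), |rvec| = θ = 0.46904 rad = 26.874°
Rodrigues: sinθ=0.45203, 1−cosθ=0.10800; R = I + sinθ·[k]× + (1−cosθ)·[k]×²:
    [+0.94208 +0.09902 +0.32043]
    [+0.00766 +0.94882 -0.31573]
    [-0.33529 +0.29990 +0.89311]
t = (-0.3069, 0.1349, 1.0259) m
M0: Pc = R·M0+t = (-0.39331, +0.23137, +1.09101); u = 686.5·(-0.39331)/1.09101 + 312.8 = 65.3133, v = 808.1·(+0.23137)/1.09101 + 259.2 = 430.5728
M1: Pc = R·M1+t = (-0.20019, +0.23294, +1.02227); u = 686.5·(-0.20019)/1.02227 + 312.8 = 178.3659, v = 808.1·(+0.23294)/1.02227 + 259.2 = 443.3368
M2: Pc = R·M2+t = (-0.22049, +0.03843, +0.96079); u = 686.5·(-0.22049)/0.96079 + 312.8 = 155.2593, v = 808.1·(+0.03843)/0.96079 + 259.2 = 291.5238
M3: Pc = R·M3+t = (-0.41361, +0.03686, +1.02953); u = 686.5·(-0.41361)/1.02953 + 312.8 = 36.9984, v = 808.1·(+0.03686)/1.02953 + 259.2 = 288.1331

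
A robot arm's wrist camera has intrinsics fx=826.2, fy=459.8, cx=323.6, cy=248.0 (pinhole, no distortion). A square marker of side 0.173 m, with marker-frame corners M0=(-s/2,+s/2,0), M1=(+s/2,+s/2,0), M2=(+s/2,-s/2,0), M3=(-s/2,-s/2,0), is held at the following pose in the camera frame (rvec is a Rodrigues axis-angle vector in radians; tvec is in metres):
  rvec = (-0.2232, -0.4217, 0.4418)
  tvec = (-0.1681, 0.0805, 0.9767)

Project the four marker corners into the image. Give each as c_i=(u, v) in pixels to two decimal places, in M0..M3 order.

Intrinsics K: fx=826.2, fy=459.8, cx=323.6, cy=248.0
Marker side s = 0.173 m; corners in marker frame (Z=0):
  M0 = (-0.0865, +0.0865, 0)
  M1 = (+0.0865, +0.0865, 0)
  M2 = (+0.0865, -0.0865, 0)
  M3 = (-0.0865, -0.0865, 0)
rvec = (-0.2232, -0.4217, 0.4418), |rvec| = θ = 0.65026 rad = 37.257°
Rodrigues: sinθ=0.60539, 1−cosθ=0.20407; R = I + sinθ·[k]× + (1−cosθ)·[k]×²:
    [+0.81997 -0.36589 -0.44020]
    [+0.45674 +0.88175 +0.11788]
    [+0.34501 -0.29772 +0.89013]
t = (-0.1681, 0.0805, 0.9767) m
M0: Pc = R·M0+t = (-0.27068, +0.11726, +0.92110); u = 826.2·(-0.27068)/0.92110 + 323.6 = 80.8116, v = 459.8·(+0.11726)/0.92110 + 248.0 = 306.5359
M1: Pc = R·M1+t = (-0.12882, +0.19628, +0.98079); u = 826.2·(-0.12882)/0.98079 + 323.6 = 215.0827, v = 459.8·(+0.19628)/0.98079 + 248.0 = 340.0171
M2: Pc = R·M2+t = (-0.06552, +0.04374, +1.03230); u = 826.2·(-0.06552)/1.03230 + 323.6 = 271.1585, v = 459.8·(+0.04374)/1.03230 + 248.0 = 267.4809
M3: Pc = R·M3+t = (-0.20738, -0.03528, +0.97261); u = 826.2·(-0.20738)/0.97261 + 323.6 = 147.4391, v = 459.8·(-0.03528)/0.97261 + 248.0 = 231.3214

c0=(80.81, 306.54) c1=(215.08, 340.02) c2=(271.16, 267.48) c3=(147.44, 231.32)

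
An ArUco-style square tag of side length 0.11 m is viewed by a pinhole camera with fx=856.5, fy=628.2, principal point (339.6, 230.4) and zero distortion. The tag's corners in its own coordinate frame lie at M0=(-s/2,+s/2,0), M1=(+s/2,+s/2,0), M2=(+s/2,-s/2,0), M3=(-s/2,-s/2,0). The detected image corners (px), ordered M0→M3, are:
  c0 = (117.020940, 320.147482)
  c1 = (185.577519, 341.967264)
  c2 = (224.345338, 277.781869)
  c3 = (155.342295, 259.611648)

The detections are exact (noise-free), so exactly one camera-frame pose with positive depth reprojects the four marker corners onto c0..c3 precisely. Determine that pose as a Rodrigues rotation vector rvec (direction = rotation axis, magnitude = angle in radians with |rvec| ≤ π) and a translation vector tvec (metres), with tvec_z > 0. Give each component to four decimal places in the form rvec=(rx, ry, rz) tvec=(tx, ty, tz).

rvec=(-0.3029, 0.4616, 0.3337) tvec=(-0.2032, 0.1125, 1.0257)

Intrinsics K: fx=856.5, fy=628.2, cx=339.6, cy=230.4
Marker side s = 0.11 m; corners in marker frame (Z=0):
  M0 = (-0.0550, +0.0550, 0)
  M1 = (+0.0550, +0.0550, 0)
  M2 = (+0.0550, -0.0550, 0)
  M3 = (-0.0550, -0.0550, 0)
Detected image corners:
  c0 = (117.020940, 320.147482) px
  c1 = (185.577519, 341.967264) px
  c2 = (224.345338, 277.781869) px
  c3 = (155.342295, 259.611648) px
Planar DLT: solve 8×8 A·h = b for H (H[2,2]=1):
  H  [+545.63102 -384.93099 +169.90303]
  H  [+41.53514 +505.69832 +299.27262]
  H  [-0.46703 -0.20272 +1.00000]
B = K⁻¹H; ‖b₁‖=0.974955, ‖b₂‖=0.974955; λ = 2/(‖b₁‖+‖b₂‖) = 1.025689, sign → tz>0 ⇒ λ=+1.025689
r₁ = λ·B[:,0] = (+0.84335,+0.24351,-0.47903); r₂ = λ·B[:,1] = (-0.37853,+0.90193,-0.20792)
r₃ = r₁×r₂ = (+0.38142,+0.35668,+0.85282); SVD([r₁ r₂ r₃]) → R = UVᵀ:
  R  [+0.84335 -0.37853 +0.38142]
  R  [+0.24351 +0.90193 +0.35668]
  R  [-0.47903 -0.20792 +0.85282]
t = (-0.20322, +0.11245, +1.02569) m
tr R = 2.598098; θ = arccos((tr R − 1)/2) = 0.645085 rad = 36.961°
axis k = ((R−Rᵀ)₃₂, (R−Rᵀ)₁₃, (R−Rᵀ)₂₁) / (2 sinθ) = (-0.469512, +0.715535, +0.517270)
rvec = θ·k = (-0.302875, +0.461581, +0.333683)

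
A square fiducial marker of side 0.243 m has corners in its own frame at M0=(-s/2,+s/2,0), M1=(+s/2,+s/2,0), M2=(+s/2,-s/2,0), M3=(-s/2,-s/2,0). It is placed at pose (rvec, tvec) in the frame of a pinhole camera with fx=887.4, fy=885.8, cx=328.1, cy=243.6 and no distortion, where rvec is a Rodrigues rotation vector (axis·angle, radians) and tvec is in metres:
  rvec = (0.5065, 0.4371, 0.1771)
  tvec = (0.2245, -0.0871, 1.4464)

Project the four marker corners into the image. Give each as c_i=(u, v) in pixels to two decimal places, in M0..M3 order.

c0=(390.48, 234.94) c1=(525.77, 274.07) c2=(552.98, 138.58) c3=(404.43, 104.39)

Intrinsics K: fx=887.4, fy=885.8, cx=328.1, cy=243.6
Marker side s = 0.243 m; corners in marker frame (Z=0):
  M0 = (-0.1215, +0.1215, 0)
  M1 = (+0.1215, +0.1215, 0)
  M2 = (+0.1215, -0.1215, 0)
  M3 = (-0.1215, -0.1215, 0)
rvec = (0.5065, 0.4371, 0.1771), |rvec| = θ = 0.69207 rad = 39.653°
Rodrigues: sinθ=0.63813, 1−cosθ=0.23007; R = I + sinθ·[k]× + (1−cosθ)·[k]×²:
    [+0.89316 -0.05695 +0.44612]
    [+0.26964 +0.86170 -0.42984]
    [-0.35994 +0.50421 +0.78499]
t = (0.2245, -0.0871, 1.4464) m
M0: Pc = R·M0+t = (+0.10906, -0.01517, +1.55139); u = 887.4·(+0.10906)/1.55139 + 328.1 = 390.4835, v = 885.8·(-0.01517)/1.55139 + 243.6 = 234.9412
M1: Pc = R·M1+t = (+0.32610, +0.05036, +1.46393); u = 887.4·(+0.32610)/1.46393 + 328.1 = 525.7740, v = 885.8·(+0.05036)/1.46393 + 243.6 = 274.0712
M2: Pc = R·M2+t = (+0.33994, -0.15903, +1.34141); u = 887.4·(+0.33994)/1.34141 + 328.1 = 552.9844, v = 885.8·(-0.15903)/1.34141 + 243.6 = 138.5809
M3: Pc = R·M3+t = (+0.12290, -0.22456, +1.42887); u = 887.4·(+0.12290)/1.42887 + 328.1 = 404.4274, v = 885.8·(-0.22456)/1.42887 + 243.6 = 104.3895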